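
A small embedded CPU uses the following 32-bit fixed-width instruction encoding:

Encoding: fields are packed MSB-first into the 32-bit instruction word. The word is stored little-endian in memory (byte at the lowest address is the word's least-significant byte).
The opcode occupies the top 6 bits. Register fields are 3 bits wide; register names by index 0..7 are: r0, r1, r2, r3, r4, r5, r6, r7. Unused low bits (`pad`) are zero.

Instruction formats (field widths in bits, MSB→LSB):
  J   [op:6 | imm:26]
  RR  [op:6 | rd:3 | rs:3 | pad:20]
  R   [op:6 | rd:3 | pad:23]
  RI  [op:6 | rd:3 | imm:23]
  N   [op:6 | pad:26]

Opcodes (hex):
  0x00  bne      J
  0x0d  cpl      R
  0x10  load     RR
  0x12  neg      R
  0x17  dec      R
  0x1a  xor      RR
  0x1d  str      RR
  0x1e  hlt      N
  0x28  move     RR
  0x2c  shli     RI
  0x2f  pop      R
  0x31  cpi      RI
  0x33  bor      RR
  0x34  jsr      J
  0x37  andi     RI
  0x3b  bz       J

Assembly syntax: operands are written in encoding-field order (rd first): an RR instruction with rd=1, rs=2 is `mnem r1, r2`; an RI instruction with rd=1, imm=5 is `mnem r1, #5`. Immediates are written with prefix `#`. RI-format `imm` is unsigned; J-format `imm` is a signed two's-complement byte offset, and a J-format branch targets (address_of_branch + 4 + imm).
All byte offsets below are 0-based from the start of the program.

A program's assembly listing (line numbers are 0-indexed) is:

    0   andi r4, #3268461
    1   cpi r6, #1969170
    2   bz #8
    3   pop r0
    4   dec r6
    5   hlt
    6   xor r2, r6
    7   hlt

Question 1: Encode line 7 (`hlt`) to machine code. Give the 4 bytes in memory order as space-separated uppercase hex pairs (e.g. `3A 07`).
line 7 (hlt): pack op=0x1e:6|pad=0:26 = 0x78000000; little→ 00 00 00 78

00 00 00 78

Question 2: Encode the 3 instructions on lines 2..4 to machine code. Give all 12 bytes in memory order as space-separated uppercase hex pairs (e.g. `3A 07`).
line 2 (bz): pack op=0x3b:6|imm=8:26 = 0xec000008; little→ 08 00 00 ec
line 3 (pop): pack op=0x2f:6|rd=0:3|pad=0:23 = 0xbc000000; little→ 00 00 00 bc
line 4 (dec): pack op=0x17:6|rd=6:3|pad=0:23 = 0x5f000000; little→ 00 00 00 5f

08 00 00 EC 00 00 00 BC 00 00 00 5F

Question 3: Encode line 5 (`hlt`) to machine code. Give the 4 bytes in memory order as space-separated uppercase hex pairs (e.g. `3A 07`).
00 00 00 78

L5: hlt op=0x1e:6|pad=0:26 ⇒ 0x78000000 ⇒ little 00 00 00 78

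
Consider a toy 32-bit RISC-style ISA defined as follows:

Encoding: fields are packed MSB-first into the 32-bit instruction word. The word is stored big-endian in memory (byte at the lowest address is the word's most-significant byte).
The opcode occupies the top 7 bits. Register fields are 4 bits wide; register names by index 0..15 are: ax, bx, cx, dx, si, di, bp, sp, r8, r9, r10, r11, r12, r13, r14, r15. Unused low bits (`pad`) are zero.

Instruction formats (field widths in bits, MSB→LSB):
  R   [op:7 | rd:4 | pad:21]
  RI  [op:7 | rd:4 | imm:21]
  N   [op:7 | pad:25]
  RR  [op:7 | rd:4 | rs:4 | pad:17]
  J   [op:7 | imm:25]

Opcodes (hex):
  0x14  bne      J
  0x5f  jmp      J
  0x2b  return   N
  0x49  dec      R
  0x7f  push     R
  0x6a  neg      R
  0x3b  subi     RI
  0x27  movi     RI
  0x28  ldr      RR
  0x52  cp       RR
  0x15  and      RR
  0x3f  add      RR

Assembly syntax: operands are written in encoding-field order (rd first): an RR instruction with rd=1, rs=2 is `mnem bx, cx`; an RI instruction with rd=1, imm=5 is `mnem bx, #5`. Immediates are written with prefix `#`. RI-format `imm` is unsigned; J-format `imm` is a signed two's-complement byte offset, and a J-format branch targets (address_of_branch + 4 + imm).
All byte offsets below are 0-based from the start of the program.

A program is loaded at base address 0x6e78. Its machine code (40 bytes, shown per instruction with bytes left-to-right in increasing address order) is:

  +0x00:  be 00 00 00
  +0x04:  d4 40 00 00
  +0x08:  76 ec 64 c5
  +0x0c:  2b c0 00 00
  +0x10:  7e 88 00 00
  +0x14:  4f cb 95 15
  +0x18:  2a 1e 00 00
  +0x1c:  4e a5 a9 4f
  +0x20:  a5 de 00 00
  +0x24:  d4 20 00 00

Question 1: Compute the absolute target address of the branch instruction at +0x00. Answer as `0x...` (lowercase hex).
0x6e7c

@+00  big-endian(be 00 00 00) = 0xbe000000
  top 7b → 0x5f → jmp [J]
  imm: (w>>0)&0x1ffffff=0x0 → #0
  target = base 0x6e78 + off 0x00 + 4 + imm 0 = 0x6e7c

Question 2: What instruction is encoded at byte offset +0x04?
[04] d4 40 00 00 → 0xd4400000
  top 7b → 0x6a → neg [R]
  rd@[24:21]=0x2 ⇒ cx

neg cx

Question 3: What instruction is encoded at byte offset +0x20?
off 0x20: read a5 de 00 00 as big → 0xa5de0000
  opcode bits[31:25]=0x52: cp/RR
  [24:21] rd=14 = r14
  [20:17] rs=15 = r15

cp r14, r15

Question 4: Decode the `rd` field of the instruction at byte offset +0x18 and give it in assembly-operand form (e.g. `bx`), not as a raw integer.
ax

off 0x18: read 2a 1e 00 00 as big → 0x2a1e0000
  top 7b → 0x15 → and [RR]
  rd@[24:21]=0x0 ⇒ ax
  rs@[20:17]=0xf ⇒ r15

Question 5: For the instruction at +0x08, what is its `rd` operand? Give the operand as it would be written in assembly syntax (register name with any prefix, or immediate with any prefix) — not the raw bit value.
@+08  big-endian(76 ec 64 c5) = 0x76ec64c5
  op=0x76ec64c5>>25=0x3b ⇒ subi (RI)
  rd: (w>>21)&0xf=0x7 → sp
  imm: (w>>0)&0x1fffff=0xc64c5 → #812229

sp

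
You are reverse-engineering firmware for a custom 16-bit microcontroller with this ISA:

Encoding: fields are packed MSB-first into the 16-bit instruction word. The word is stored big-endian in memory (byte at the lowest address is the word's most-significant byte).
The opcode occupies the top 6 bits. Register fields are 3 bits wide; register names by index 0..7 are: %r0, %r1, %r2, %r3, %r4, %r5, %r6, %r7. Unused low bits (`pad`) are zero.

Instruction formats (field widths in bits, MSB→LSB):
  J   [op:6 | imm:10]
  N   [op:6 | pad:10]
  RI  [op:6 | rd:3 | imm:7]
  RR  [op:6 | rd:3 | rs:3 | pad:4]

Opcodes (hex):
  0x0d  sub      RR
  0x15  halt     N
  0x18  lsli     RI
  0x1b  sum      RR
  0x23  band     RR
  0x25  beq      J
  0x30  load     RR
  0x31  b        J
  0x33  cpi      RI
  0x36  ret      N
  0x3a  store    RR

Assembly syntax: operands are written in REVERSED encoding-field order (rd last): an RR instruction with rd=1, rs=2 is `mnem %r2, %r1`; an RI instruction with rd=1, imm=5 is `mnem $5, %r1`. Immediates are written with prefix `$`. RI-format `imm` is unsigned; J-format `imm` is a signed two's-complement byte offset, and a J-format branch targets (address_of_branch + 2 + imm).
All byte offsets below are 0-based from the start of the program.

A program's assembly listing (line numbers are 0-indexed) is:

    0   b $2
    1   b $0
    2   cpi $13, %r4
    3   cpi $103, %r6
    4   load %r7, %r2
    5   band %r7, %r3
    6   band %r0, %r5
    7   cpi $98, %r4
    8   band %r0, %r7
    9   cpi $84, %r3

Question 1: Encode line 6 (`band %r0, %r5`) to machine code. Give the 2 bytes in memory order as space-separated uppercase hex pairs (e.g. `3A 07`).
L6: band op=0x23:6|rd=5:3|rs=0:3|pad=0:4 ⇒ 0x8e80 ⇒ big 8e 80

8E 80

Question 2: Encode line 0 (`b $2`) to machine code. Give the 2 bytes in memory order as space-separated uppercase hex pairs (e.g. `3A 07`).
L0: b op=0x31:6|imm=2:10 ⇒ 0xc402 ⇒ big c4 02

C4 02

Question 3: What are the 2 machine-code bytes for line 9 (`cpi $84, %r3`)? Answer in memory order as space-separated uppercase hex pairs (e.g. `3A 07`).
9. cpi fields op=0x33:6|rd=3:3|imm=84:7 → word cdd4h → cd d4

CD D4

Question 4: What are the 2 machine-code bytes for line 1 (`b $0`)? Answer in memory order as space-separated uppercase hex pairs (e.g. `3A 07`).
line 1 (b): pack op=0x31:6|imm=0:10 = 0xc400; big→ c4 00

C4 00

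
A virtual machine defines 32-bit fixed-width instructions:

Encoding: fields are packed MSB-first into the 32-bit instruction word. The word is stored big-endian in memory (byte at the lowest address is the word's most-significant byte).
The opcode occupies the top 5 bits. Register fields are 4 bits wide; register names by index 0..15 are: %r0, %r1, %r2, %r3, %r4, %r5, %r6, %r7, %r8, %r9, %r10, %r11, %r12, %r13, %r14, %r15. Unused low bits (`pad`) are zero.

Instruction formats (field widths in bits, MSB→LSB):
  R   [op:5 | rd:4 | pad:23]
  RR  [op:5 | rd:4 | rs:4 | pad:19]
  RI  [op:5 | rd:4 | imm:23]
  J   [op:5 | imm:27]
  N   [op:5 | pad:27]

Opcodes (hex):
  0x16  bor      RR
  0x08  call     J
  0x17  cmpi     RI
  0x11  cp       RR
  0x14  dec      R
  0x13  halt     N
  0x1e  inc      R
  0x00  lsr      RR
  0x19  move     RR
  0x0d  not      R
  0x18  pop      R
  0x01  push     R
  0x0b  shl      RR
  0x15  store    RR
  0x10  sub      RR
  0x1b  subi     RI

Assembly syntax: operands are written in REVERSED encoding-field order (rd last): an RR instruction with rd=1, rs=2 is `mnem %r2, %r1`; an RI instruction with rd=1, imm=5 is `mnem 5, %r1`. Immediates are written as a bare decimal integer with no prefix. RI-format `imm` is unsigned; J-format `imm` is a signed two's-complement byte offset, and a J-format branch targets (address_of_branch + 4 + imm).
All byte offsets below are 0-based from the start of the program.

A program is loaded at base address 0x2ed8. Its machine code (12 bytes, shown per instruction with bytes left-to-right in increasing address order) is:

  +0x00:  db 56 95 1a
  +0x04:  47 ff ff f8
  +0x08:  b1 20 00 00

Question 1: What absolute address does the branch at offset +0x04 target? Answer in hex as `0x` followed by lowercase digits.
0x2ed8

+0x04: 47 ff ff f8 ⇒ word 0x47fffff8 (big)
  op=0x47fffff8>>27=0x8 ⇒ call (J)
  [26:0] imm=134217720 (s27→-8) = -8
  target = base 0x2ed8 + off 0x04 + 4 + imm -8 = 0x2ed8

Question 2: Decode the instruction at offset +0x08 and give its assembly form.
[08] b1 20 00 00 → 0xb1200000
  opcode bits[31:27]=0x16: bor/RR
  [26:23] rd=2 = %r2
  [22:19] rs=4 = %r4

bor %r4, %r2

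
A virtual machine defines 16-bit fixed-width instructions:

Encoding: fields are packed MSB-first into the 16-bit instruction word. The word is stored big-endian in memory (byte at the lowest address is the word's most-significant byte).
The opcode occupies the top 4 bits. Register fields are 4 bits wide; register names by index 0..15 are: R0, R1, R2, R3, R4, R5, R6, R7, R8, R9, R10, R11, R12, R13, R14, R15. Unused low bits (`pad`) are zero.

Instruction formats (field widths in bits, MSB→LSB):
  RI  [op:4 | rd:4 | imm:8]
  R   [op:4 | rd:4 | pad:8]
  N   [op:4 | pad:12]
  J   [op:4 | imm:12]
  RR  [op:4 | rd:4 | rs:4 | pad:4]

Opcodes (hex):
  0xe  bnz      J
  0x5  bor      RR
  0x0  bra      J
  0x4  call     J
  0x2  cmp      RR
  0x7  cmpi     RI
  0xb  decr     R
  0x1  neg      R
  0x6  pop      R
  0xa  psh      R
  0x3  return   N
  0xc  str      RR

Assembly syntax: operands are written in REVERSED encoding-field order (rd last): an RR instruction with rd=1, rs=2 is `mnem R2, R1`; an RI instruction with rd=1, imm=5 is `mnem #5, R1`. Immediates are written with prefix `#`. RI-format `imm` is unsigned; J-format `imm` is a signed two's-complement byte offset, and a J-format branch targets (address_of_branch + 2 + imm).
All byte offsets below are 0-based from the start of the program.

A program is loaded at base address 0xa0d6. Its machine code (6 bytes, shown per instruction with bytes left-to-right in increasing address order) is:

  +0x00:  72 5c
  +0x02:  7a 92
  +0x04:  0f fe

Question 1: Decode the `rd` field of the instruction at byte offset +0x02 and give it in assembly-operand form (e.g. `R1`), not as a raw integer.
@+02  big-endian(7a 92) = 0x7a92
  opcode bits[15:12]=0x7: cmpi/RI
  rd@[11:8]=0xa ⇒ R10
  imm@[7:0]=0x92 ⇒ #146

R10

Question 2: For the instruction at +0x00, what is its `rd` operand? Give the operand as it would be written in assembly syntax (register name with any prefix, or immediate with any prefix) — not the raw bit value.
R2

off 0x00: read 72 5c as big → 0x725c
  opcode bits[15:12]=0x7: cmpi/RI
  rd: (w>>8)&0xf=0x2 → R2
  imm: (w>>0)&0xff=0x5c → #92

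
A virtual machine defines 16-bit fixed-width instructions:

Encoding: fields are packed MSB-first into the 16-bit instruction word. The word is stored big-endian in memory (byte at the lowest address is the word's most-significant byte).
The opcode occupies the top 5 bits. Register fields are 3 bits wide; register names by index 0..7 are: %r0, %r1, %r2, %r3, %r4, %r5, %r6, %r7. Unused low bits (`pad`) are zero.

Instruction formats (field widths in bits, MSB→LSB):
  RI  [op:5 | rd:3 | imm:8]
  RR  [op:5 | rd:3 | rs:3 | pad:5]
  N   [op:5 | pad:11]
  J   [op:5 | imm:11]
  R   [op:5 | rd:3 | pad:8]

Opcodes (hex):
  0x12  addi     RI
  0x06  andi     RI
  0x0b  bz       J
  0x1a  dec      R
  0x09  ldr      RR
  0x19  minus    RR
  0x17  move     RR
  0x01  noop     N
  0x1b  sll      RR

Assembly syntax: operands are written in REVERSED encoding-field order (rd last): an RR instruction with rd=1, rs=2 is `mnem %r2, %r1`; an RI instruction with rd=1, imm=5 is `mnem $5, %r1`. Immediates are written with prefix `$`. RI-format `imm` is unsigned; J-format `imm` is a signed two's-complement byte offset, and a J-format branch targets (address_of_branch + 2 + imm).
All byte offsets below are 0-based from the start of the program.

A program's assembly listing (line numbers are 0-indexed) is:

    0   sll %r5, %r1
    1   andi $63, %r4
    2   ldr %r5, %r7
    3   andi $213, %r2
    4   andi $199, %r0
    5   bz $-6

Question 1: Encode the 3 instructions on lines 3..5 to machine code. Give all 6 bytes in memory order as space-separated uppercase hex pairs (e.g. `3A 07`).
L3: andi op=0x6:5|rd=2:3|imm=213:8 ⇒ 0x32d5 ⇒ big 32 d5
L4: andi op=0x6:5|rd=0:3|imm=199:8 ⇒ 0x30c7 ⇒ big 30 c7
L5: bz op=0xb:5|imm=-6:11 ⇒ 0x5ffa ⇒ big 5f fa

32 D5 30 C7 5F FA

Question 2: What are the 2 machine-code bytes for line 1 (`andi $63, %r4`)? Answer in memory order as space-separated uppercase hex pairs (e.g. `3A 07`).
L1: andi op=0x6:5|rd=4:3|imm=63:8 ⇒ 0x343f ⇒ big 34 3f

34 3F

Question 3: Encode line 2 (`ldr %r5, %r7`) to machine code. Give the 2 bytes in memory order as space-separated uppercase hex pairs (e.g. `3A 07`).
L2: ldr op=0x9:5|rd=7:3|rs=5:3|pad=0:5 ⇒ 0x4fa0 ⇒ big 4f a0

4F A0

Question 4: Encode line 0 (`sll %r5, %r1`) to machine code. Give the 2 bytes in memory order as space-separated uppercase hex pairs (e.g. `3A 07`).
L0: sll op=0x1b:5|rd=1:3|rs=5:3|pad=0:5 ⇒ 0xd9a0 ⇒ big d9 a0

D9 A0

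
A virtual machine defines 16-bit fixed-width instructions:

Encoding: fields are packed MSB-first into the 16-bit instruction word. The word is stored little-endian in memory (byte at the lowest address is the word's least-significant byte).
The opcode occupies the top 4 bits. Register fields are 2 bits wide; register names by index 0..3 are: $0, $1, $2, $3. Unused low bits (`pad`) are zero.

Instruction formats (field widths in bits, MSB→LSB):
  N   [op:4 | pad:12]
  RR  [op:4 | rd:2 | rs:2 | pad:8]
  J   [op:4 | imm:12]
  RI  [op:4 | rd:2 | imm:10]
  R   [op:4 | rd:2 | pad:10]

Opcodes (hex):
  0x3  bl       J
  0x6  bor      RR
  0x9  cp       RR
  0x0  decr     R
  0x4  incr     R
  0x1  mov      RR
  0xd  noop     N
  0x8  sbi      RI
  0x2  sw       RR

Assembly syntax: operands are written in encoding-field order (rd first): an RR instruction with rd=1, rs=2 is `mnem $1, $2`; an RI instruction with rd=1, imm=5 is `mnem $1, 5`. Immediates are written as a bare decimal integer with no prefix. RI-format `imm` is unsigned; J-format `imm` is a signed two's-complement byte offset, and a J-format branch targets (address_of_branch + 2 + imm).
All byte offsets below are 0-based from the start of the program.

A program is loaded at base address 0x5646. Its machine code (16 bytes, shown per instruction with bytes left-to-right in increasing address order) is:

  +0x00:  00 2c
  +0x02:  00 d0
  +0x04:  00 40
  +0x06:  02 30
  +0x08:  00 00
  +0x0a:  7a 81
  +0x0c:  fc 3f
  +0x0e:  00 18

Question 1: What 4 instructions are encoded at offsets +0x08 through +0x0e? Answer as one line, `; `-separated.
decr $0; sbi $0, 378; bl -4; mov $2, $0

off 0x08: read 00 00 as little → 0x0000
  op=0x0000>>12=0x0 ⇒ decr (R)
  [11:10] rd=0 = $0
off 0x0a: read 7a 81 as little → 0x817a
  op=0x817a>>12=0x8 ⇒ sbi (RI)
  [11:10] rd=0 = $0
  [9:0] imm=378 = 378
off 0x0c: read fc 3f as little → 0x3ffc
  op=0x3ffc>>12=0x3 ⇒ bl (J)
  [11:0] imm=4092 (s12→-4) = -4
off 0x0e: read 00 18 as little → 0x1800
  op=0x1800>>12=0x1 ⇒ mov (RR)
  [11:10] rd=2 = $2
  [9:8] rs=0 = $0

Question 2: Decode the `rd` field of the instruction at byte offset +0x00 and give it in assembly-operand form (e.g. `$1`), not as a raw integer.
@+00  little-endian(00 2c) = 0x2c00
  opcode bits[15:12]=0x2: sw/RR
  rd@[11:10]=0x3 ⇒ $3
  rs@[9:8]=0x0 ⇒ $0

$3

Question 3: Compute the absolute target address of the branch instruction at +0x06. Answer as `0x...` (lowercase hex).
@+06  little-endian(02 30) = 0x3002
  top 4b → 0x3 → bl [J]
  imm@[11:0]=0x2 ⇒ 2
  target = base 0x5646 + off 0x06 + 2 + imm 2 = 0x5650

0x5650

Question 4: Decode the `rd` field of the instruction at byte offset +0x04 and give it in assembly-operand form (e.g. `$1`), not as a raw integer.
[04] 00 40 → 0x4000
  op=0x4000>>12=0x4 ⇒ incr (R)
  [11:10] rd=0 = $0

$0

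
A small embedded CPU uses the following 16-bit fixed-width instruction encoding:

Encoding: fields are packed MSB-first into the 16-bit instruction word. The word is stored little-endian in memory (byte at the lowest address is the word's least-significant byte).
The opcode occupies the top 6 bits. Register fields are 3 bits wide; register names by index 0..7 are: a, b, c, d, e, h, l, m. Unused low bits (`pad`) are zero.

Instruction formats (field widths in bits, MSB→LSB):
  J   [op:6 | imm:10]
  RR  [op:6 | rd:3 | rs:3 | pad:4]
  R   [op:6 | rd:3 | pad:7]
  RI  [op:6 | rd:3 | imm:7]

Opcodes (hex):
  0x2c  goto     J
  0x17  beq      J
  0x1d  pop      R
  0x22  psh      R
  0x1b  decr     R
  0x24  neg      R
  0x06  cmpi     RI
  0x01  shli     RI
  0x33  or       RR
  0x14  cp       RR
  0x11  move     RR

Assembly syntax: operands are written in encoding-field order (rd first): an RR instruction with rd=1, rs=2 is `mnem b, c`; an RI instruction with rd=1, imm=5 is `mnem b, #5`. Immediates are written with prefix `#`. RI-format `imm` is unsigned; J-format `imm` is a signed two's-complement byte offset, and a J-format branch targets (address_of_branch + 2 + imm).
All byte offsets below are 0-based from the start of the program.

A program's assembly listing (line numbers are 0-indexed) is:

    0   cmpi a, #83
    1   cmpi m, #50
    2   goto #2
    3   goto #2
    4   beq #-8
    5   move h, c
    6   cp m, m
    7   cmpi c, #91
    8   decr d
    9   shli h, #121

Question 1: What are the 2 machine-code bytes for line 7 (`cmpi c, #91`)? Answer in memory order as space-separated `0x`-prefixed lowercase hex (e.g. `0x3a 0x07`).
L7: cmpi op=0x6:6|rd=2:3|imm=91:7 ⇒ 0x195b ⇒ little 5b 19

0x5b 0x19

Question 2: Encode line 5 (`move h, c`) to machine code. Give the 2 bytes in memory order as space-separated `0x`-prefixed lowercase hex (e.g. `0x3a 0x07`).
5. move fields op=0x11:6|rd=5:3|rs=2:3|pad=0:4 → word 46a0h → a0 46

0xa0 0x46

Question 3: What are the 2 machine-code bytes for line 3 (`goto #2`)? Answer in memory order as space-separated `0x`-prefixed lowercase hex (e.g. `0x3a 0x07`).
3. goto fields op=0x2c:6|imm=2:10 → word b002h → 02 b0

0x02 0xb0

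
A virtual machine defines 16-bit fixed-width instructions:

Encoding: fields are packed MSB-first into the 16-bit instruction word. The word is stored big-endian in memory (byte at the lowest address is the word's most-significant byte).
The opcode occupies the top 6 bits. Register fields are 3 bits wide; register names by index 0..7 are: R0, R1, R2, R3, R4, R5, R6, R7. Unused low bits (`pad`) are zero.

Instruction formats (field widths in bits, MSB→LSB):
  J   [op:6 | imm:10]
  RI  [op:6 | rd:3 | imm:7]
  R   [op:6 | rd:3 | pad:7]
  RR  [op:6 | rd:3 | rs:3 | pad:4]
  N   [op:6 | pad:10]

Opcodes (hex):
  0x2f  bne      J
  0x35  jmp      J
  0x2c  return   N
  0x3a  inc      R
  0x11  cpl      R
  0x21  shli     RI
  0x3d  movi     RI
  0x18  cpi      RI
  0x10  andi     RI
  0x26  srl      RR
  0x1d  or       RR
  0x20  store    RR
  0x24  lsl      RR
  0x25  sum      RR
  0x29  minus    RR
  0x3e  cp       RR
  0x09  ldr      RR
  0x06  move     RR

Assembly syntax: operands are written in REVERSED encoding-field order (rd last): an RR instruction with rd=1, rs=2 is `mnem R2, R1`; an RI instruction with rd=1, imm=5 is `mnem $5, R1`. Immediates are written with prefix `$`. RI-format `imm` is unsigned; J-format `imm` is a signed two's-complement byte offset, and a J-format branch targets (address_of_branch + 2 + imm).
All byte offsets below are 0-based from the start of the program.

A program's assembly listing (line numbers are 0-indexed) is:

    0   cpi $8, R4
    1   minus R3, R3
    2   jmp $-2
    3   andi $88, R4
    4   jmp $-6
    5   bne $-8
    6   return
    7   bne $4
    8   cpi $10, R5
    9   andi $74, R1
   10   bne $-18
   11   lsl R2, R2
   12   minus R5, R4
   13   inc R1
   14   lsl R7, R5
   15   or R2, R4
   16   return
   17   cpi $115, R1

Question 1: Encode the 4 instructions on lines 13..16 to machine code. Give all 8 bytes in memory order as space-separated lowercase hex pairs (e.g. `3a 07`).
e8 80 92 f0 76 20 b0 00

L13: inc op=0x3a:6|rd=1:3|pad=0:7 ⇒ 0xe880 ⇒ big e8 80
L14: lsl op=0x24:6|rd=5:3|rs=7:3|pad=0:4 ⇒ 0x92f0 ⇒ big 92 f0
L15: or op=0x1d:6|rd=4:3|rs=2:3|pad=0:4 ⇒ 0x7620 ⇒ big 76 20
L16: return op=0x2c:6|pad=0:10 ⇒ 0xb000 ⇒ big b0 00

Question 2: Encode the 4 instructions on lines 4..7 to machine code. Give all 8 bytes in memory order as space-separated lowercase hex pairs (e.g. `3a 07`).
d7 fa bf f8 b0 00 bc 04

4. jmp fields op=0x35:6|imm=-6:10 → word d7fah → d7 fa
5. bne fields op=0x2f:6|imm=-8:10 → word bff8h → bf f8
6. return fields op=0x2c:6|pad=0:10 → word b000h → b0 00
7. bne fields op=0x2f:6|imm=4:10 → word bc04h → bc 04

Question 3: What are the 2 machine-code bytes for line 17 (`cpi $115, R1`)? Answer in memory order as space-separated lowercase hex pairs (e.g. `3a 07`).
60 f3

line 17 (cpi): pack op=0x18:6|rd=1:3|imm=115:7 = 0x60f3; big→ 60 f3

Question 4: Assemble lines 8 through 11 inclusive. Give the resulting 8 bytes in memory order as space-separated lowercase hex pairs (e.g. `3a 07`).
62 8a 40 ca bf ee 91 20

L8: cpi op=0x18:6|rd=5:3|imm=10:7 ⇒ 0x628a ⇒ big 62 8a
L9: andi op=0x10:6|rd=1:3|imm=74:7 ⇒ 0x40ca ⇒ big 40 ca
L10: bne op=0x2f:6|imm=-18:10 ⇒ 0xbfee ⇒ big bf ee
L11: lsl op=0x24:6|rd=2:3|rs=2:3|pad=0:4 ⇒ 0x9120 ⇒ big 91 20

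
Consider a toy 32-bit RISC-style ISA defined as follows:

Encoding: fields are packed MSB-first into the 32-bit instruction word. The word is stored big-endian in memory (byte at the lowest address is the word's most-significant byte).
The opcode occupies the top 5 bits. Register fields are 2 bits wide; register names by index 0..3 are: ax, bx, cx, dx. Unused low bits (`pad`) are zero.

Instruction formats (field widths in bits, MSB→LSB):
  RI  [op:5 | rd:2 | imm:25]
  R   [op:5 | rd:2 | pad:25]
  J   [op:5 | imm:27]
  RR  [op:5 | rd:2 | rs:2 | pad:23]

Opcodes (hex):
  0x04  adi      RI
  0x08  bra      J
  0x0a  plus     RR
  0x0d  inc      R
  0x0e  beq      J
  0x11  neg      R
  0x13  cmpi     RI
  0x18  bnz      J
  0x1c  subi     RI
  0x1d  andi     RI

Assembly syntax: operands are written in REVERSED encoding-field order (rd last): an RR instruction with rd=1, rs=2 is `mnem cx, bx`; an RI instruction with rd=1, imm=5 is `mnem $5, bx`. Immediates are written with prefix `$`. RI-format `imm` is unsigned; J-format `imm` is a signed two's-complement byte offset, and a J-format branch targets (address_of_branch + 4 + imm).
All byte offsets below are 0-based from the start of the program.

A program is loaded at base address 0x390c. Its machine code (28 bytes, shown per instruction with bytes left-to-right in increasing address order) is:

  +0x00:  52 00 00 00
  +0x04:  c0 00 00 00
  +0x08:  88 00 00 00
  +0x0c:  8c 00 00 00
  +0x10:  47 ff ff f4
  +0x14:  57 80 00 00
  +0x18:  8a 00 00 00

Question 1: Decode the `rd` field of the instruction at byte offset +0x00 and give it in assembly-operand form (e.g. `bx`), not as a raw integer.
@+00  big-endian(52 00 00 00) = 0x52000000
  opcode bits[31:27]=0xa: plus/RR
  rd: (w>>25)&0x3=0x1 → bx
  rs: (w>>23)&0x3=0x0 → ax

bx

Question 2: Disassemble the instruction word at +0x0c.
off 0x0c: read 8c 00 00 00 as big → 0x8c000000
  op=0x8c000000>>27=0x11 ⇒ neg (R)
  rd: (w>>25)&0x3=0x2 → cx

neg cx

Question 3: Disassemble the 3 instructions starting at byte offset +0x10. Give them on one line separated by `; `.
[10] 47 ff ff f4 → 0x47fffff4
  op=0x47fffff4>>27=0x8 ⇒ bra (J)
  imm@[26:0]=0x7fffff4 (s27→-12) ⇒ $-12
[14] 57 80 00 00 → 0x57800000
  op=0x57800000>>27=0xa ⇒ plus (RR)
  rd@[26:25]=0x3 ⇒ dx
  rs@[24:23]=0x3 ⇒ dx
[18] 8a 00 00 00 → 0x8a000000
  op=0x8a000000>>27=0x11 ⇒ neg (R)
  rd@[26:25]=0x1 ⇒ bx

bra $-12; plus dx, dx; neg bx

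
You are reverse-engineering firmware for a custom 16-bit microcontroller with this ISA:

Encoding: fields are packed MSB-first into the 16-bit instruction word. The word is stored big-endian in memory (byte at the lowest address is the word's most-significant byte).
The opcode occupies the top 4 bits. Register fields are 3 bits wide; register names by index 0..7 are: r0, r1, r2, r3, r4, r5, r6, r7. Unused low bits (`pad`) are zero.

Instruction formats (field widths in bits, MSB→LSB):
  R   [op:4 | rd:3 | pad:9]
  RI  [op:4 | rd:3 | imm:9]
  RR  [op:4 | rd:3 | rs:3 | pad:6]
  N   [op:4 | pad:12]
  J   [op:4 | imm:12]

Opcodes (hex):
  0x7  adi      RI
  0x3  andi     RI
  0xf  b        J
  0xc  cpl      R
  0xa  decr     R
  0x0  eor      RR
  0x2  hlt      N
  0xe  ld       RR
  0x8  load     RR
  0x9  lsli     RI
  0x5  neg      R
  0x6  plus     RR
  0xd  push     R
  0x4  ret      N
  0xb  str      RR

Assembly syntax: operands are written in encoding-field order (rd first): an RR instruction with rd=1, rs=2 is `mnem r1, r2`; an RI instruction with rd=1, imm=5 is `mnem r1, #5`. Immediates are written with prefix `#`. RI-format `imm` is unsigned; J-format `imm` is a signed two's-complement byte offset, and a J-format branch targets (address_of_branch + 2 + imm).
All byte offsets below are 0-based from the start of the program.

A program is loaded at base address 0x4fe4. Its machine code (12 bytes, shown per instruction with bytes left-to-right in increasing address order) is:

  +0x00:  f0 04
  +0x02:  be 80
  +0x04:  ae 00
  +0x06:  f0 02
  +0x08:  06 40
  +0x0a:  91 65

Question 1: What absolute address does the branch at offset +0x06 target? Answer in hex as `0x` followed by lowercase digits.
[06] f0 02 → 0xf002
  opcode bits[15:12]=0xf: b/J
  imm@[11:0]=0x2 ⇒ #2
  target = base 0x4fe4 + off 0x06 + 2 + imm 2 = 0x4fee

0x4fee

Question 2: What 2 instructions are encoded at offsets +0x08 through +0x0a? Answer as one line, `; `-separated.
eor r3, r1; lsli r0, #357

[08] 06 40 → 0x0640
  opcode bits[15:12]=0x0: eor/RR
  rd: (w>>9)&0x7=0x3 → r3
  rs: (w>>6)&0x7=0x1 → r1
[0a] 91 65 → 0x9165
  opcode bits[15:12]=0x9: lsli/RI
  rd: (w>>9)&0x7=0x0 → r0
  imm: (w>>0)&0x1ff=0x165 → #357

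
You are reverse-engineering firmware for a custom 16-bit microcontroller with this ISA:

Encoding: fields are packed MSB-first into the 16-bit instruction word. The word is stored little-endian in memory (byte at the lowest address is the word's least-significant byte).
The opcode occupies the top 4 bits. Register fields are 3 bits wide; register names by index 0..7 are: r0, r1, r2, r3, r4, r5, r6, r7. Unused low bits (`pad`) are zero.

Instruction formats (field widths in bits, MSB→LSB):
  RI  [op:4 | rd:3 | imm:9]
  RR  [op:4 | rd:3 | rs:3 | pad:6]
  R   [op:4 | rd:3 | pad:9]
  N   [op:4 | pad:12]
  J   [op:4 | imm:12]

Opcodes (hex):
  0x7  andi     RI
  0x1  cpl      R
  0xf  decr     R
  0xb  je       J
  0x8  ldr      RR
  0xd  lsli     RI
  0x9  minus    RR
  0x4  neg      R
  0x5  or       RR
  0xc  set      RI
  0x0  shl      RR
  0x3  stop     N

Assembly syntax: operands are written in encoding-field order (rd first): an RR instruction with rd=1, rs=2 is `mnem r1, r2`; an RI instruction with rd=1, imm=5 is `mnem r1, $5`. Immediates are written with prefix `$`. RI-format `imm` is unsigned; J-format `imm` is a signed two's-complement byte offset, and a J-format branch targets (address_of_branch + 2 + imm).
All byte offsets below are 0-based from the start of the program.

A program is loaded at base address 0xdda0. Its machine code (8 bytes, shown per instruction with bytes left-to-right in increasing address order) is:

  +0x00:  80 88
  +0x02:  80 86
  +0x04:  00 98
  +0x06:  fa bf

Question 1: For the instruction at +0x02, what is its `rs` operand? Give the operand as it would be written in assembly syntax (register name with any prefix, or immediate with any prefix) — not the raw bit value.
off 0x02: read 80 86 as little → 0x8680
  top 4b → 0x8 → ldr [RR]
  rd@[11:9]=0x3 ⇒ r3
  rs@[8:6]=0x2 ⇒ r2

r2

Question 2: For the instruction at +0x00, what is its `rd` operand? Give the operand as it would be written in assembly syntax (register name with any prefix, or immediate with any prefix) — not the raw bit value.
+0x00: 80 88 ⇒ word 0x8880 (little)
  opcode bits[15:12]=0x8: ldr/RR
  [11:9] rd=4 = r4
  [8:6] rs=2 = r2

r4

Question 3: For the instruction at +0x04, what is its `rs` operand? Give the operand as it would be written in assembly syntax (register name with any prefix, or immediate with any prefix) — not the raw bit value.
[04] 00 98 → 0x9800
  top 4b → 0x9 → minus [RR]
  [11:9] rd=4 = r4
  [8:6] rs=0 = r0

r0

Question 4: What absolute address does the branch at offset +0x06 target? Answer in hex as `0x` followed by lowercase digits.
[06] fa bf → 0xbffa
  opcode bits[15:12]=0xb: je/J
  imm@[11:0]=0xffa (s12→-6) ⇒ $-6
  target = base 0xdda0 + off 0x06 + 2 + imm -6 = 0xdda2

0xdda2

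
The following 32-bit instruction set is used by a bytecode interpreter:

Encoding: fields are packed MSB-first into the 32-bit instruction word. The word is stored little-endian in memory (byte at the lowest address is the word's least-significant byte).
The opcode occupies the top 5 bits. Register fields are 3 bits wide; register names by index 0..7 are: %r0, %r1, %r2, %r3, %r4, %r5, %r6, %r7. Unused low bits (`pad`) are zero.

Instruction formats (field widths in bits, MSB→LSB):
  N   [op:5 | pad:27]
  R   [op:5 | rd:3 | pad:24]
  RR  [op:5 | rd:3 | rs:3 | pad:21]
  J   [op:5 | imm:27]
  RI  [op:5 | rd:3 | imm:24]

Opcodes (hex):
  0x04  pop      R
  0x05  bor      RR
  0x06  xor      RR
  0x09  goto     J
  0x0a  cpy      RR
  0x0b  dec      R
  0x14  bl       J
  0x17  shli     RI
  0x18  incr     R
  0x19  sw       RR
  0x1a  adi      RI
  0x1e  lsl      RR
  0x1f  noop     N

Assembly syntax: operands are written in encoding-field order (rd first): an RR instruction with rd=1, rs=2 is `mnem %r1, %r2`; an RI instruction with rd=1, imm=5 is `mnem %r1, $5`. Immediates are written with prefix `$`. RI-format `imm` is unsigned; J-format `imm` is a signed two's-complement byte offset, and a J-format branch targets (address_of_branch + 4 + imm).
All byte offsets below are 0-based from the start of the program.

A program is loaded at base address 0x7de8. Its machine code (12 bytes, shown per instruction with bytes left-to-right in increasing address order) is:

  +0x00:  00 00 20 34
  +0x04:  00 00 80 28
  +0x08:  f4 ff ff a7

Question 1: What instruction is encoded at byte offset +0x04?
bor %r0, %r4

@+04  little-endian(00 00 80 28) = 0x28800000
  opcode bits[31:27]=0x5: bor/RR
  rd@[26:24]=0x0 ⇒ %r0
  rs@[23:21]=0x4 ⇒ %r4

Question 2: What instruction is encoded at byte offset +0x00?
xor %r4, %r1

off 0x00: read 00 00 20 34 as little → 0x34200000
  top 5b → 0x6 → xor [RR]
  rd: (w>>24)&0x7=0x4 → %r4
  rs: (w>>21)&0x7=0x1 → %r1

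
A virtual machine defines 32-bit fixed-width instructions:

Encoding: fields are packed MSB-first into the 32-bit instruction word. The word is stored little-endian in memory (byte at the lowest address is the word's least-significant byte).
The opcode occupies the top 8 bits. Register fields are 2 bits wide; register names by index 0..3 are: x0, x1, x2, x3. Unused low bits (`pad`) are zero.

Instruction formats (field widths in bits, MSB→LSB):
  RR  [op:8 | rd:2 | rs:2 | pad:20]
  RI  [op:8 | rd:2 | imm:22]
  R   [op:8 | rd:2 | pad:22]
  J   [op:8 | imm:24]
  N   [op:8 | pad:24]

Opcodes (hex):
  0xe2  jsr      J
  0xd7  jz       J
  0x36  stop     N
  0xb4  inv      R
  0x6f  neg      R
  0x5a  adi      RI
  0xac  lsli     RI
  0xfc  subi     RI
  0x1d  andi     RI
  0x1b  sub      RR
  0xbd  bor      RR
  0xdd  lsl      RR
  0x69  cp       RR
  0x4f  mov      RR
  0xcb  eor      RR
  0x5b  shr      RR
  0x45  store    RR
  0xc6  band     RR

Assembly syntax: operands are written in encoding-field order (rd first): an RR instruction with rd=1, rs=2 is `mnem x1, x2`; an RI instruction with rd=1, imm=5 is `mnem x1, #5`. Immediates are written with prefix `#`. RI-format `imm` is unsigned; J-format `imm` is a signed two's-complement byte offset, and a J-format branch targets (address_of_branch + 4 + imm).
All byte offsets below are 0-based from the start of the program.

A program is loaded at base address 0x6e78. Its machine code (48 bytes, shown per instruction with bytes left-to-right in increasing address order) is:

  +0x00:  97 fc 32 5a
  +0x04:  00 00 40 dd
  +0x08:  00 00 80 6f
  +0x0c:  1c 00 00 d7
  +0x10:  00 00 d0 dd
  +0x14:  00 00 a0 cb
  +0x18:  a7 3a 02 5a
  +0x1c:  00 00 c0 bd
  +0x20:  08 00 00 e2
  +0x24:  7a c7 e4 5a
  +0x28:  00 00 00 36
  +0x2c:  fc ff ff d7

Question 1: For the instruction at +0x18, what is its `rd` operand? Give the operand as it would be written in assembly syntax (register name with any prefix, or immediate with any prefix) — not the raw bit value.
x0

off 0x18: read a7 3a 02 5a as little → 0x5a023aa7
  opcode bits[31:24]=0x5a: adi/RI
  rd: (w>>22)&0x3=0x0 → x0
  imm: (w>>0)&0x3fffff=0x23aa7 → #146087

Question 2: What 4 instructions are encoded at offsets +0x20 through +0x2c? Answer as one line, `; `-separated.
jsr #8; adi x3, #2410362; stop; jz #-4

@+20  little-endian(08 00 00 e2) = 0xe2000008
  opcode bits[31:24]=0xe2: jsr/J
  [23:0] imm=8 = #8
@+24  little-endian(7a c7 e4 5a) = 0x5ae4c77a
  opcode bits[31:24]=0x5a: adi/RI
  [23:22] rd=3 = x3
  [21:0] imm=2410362 = #2410362
@+28  little-endian(00 00 00 36) = 0x36000000
  opcode bits[31:24]=0x36: stop/N
@+2c  little-endian(fc ff ff d7) = 0xd7fffffc
  opcode bits[31:24]=0xd7: jz/J
  [23:0] imm=16777212 (s24→-4) = #-4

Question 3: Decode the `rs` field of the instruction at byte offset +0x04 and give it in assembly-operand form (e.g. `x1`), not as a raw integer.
x0

off 0x04: read 00 00 40 dd as little → 0xdd400000
  op=0xdd400000>>24=0xdd ⇒ lsl (RR)
  [23:22] rd=1 = x1
  [21:20] rs=0 = x0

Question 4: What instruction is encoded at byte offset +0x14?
@+14  little-endian(00 00 a0 cb) = 0xcba00000
  op=0xcba00000>>24=0xcb ⇒ eor (RR)
  rd@[23:22]=0x2 ⇒ x2
  rs@[21:20]=0x2 ⇒ x2

eor x2, x2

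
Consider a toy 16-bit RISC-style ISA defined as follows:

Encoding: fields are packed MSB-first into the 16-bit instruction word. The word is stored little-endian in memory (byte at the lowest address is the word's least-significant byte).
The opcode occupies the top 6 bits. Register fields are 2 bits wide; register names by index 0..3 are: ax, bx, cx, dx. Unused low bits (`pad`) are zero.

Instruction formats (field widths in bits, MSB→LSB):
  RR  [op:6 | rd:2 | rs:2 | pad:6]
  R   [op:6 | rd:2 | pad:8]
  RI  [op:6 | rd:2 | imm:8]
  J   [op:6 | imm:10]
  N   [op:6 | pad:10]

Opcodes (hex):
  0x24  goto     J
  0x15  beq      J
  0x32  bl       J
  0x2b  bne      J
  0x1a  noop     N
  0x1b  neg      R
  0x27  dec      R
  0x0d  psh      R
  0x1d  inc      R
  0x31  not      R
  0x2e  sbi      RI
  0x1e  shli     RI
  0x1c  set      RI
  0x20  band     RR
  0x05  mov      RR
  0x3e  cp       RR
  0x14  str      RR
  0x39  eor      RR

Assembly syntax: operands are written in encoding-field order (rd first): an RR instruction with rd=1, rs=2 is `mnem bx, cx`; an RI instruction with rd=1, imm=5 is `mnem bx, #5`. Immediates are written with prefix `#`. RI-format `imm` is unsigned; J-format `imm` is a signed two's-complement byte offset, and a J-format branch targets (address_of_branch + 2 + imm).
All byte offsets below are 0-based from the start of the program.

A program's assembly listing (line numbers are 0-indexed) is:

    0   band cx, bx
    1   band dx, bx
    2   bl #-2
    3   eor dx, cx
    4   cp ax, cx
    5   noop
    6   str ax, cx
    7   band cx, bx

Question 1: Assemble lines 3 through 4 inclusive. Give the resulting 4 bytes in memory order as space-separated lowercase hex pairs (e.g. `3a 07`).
L3: eor op=0x39:6|rd=3:2|rs=2:2|pad=0:6 ⇒ 0xe780 ⇒ little 80 e7
L4: cp op=0x3e:6|rd=0:2|rs=2:2|pad=0:6 ⇒ 0xf880 ⇒ little 80 f8

80 e7 80 f8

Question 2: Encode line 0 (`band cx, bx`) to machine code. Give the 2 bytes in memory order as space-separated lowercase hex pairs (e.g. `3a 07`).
40 82

0. band fields op=0x20:6|rd=2:2|rs=1:2|pad=0:6 → word 8240h → 40 82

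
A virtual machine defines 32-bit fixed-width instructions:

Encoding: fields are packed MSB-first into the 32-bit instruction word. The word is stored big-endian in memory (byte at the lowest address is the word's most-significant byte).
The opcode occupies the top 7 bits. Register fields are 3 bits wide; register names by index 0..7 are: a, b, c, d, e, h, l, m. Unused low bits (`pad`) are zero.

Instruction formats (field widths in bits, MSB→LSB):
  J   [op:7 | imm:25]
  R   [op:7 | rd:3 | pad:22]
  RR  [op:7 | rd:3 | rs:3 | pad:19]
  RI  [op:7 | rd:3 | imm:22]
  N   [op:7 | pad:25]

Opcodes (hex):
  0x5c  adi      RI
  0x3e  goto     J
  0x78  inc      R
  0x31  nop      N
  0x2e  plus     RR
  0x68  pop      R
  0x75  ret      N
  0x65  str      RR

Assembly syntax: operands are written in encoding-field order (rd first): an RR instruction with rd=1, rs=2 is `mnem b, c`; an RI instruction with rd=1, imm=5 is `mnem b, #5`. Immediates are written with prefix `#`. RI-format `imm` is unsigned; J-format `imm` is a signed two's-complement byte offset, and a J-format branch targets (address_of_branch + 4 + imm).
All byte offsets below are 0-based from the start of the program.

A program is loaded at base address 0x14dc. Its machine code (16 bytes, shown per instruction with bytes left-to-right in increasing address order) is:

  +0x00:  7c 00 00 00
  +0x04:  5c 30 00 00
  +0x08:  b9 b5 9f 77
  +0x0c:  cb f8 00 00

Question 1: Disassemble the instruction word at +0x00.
[00] 7c 00 00 00 → 0x7c000000
  opcode bits[31:25]=0x3e: goto/J
  imm: (w>>0)&0x1ffffff=0x0 → #0

goto #0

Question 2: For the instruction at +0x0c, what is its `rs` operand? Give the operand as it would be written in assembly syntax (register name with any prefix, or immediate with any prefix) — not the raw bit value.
off 0x0c: read cb f8 00 00 as big → 0xcbf80000
  opcode bits[31:25]=0x65: str/RR
  rd: (w>>22)&0x7=0x7 → m
  rs: (w>>19)&0x7=0x7 → m

m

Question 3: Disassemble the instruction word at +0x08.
adi l, #3514231

+0x08: b9 b5 9f 77 ⇒ word 0xb9b59f77 (big)
  top 7b → 0x5c → adi [RI]
  [24:22] rd=6 = l
  [21:0] imm=3514231 = #3514231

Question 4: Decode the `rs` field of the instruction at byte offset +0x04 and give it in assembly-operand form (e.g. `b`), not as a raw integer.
+0x04: 5c 30 00 00 ⇒ word 0x5c300000 (big)
  op=0x5c300000>>25=0x2e ⇒ plus (RR)
  [24:22] rd=0 = a
  [21:19] rs=6 = l

l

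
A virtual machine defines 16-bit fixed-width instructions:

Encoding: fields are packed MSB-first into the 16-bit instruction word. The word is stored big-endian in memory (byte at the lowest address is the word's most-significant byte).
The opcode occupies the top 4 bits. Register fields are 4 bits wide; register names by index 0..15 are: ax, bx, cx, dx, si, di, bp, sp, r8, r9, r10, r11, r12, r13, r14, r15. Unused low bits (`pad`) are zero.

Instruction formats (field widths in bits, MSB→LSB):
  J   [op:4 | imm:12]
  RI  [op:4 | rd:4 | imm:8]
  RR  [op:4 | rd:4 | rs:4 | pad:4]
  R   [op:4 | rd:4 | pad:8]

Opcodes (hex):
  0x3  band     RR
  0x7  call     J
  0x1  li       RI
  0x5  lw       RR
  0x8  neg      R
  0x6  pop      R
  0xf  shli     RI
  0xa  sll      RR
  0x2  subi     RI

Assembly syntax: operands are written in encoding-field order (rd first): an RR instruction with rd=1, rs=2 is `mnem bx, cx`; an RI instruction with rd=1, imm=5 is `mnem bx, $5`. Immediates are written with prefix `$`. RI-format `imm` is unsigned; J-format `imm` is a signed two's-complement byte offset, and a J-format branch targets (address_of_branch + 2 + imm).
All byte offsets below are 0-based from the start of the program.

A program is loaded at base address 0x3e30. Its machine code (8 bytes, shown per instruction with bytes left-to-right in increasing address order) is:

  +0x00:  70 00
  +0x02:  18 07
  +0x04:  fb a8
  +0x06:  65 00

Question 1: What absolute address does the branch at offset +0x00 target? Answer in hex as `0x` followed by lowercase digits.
off 0x00: read 70 00 as big → 0x7000
  opcode bits[15:12]=0x7: call/J
  imm@[11:0]=0x0 ⇒ $0
  target = base 0x3e30 + off 0x00 + 2 + imm 0 = 0x3e32

0x3e32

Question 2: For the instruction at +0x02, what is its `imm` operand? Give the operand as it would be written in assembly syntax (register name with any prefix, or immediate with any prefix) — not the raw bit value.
[02] 18 07 → 0x1807
  top 4b → 0x1 → li [RI]
  [11:8] rd=8 = r8
  [7:0] imm=7 = $7

$7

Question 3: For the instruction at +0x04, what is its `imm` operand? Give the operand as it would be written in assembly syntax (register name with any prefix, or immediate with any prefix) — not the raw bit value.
[04] fb a8 → 0xfba8
  op=0xfba8>>12=0xf ⇒ shli (RI)
  rd@[11:8]=0xb ⇒ r11
  imm@[7:0]=0xa8 ⇒ $168

$168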